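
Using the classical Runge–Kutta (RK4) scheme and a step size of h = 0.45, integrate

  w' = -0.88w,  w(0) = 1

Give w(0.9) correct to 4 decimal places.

0.4530

RK4: k1 = f(s_n, w_n); k2 = f(s_n + h/2, w_n + (h/2)·k1); k3 = f(s_n + h/2, w_n + (h/2)·k2); k4 = f(s_n + h, w_n + h·k3); w_{n+1} = w_n + (h/6)·(k1 + 2k2 + 2k3 + k4).
s=0.000000, w=1.000000:
  k1 = f(0.000000, 1.000000) = -0.880000
  k2 = f(0.225000, 0.802000) = -0.705760
  k3 = f(0.225000, 0.841204) = -0.740260
  k4 = f(0.450000, 0.666883) = -0.586857
  w ← 1.000000 + (0.45/6)·(k1 + 2k2 + 2k3 + k4) = 0.673083
s=0.450000, w=0.673083:
  k1 = f(0.450000, 0.673083) = -0.592313
  k2 = f(0.675000, 0.539812) = -0.475035
  k3 = f(0.675000, 0.566200) = -0.498256
  k4 = f(0.900000, 0.448868) = -0.395003
  w ← 0.673083 + (0.45/6)·(k1 + 2k2 + 2k3 + k4) = 0.453040
w(0.9) ≈ 0.4530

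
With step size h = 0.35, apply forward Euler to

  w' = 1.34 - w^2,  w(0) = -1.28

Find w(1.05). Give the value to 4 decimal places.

Euler: w_{n+1} = w_n + h·f(t_n, w_n).
t=0.000000, w=-1.280000: f=-0.298400 → w ← -1.280000 + 0.35·(-0.298400) = -1.384440
t=0.350000, w=-1.384440: f=-0.576674 → w ← -1.384440 + 0.35·(-0.576674) = -1.586276
t=0.700000, w=-1.586276: f=-1.176271 → w ← -1.586276 + 0.35·(-1.176271) = -1.997971
w(1.05) ≈ -1.9980

-1.9980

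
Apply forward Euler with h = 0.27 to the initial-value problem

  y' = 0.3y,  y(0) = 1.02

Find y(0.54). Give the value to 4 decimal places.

1.1919

Euler: y_{n+1} = y_n + h·f(x_n, y_n).
x=0.000000, y=1.020000: f=0.306000 → y ← 1.020000 + 0.27·0.306000 = 1.102620
x=0.270000, y=1.102620: f=0.330786 → y ← 1.102620 + 0.27·0.330786 = 1.191932
y(0.54) ≈ 1.1919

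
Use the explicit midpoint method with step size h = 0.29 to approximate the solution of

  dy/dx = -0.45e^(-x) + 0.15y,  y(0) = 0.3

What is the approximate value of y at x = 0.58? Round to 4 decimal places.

0.1198

Midpoint: k1 = f(x_n, y_n); k2 = f(x_n + h/2, y_n + (h/2)·k1); y_{n+1} = y_n + h·k2.
x=0.000000, y=0.300000:
  k1 = f(0.000000, 0.300000) = -0.405000
  k2 = f(0.145000, 0.241275) = -0.353069
  y ← 0.300000 + 0.29·(-0.353069) = 0.197610
x=0.290000, y=0.197610:
  k1 = f(0.290000, 0.197610) = -0.307077
  k2 = f(0.435000, 0.153084) = -0.268307
  y ← 0.197610 + 0.29·(-0.268307) = 0.119801
y(0.58) ≈ 0.1198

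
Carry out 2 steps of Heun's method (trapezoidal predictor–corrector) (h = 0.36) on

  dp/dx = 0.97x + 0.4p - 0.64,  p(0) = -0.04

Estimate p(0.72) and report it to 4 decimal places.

-0.3152

Heun: k1 = f(x_n, p_n); k2 = f(x_n + h, p_n + h·k1); p_{n+1} = p_n + (h/2)·(k1 + k2).
x=0.000000, p=-0.040000:
  k1 = f(0.000000, -0.040000) = -0.656000
  k2 = f(0.360000, -0.276160) = -0.401264
  p ← -0.040000 + (0.36/2)·(-0.656000 + (-0.401264)) = -0.230308
x=0.360000, p=-0.230308:
  k1 = f(0.360000, -0.230308) = -0.382923
  k2 = f(0.720000, -0.368160) = -0.088864
  p ← -0.230308 + (0.36/2)·(-0.382923 + (-0.088864)) = -0.315229
p(0.72) ≈ -0.3152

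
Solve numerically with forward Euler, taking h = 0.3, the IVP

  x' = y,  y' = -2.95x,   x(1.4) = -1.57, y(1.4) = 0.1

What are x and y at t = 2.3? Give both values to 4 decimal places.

-0.2375, 3.8198

Euler on (x,y): x_{n+1} = x_n + h·x', y_{n+1} = y_n + h·y'.
1.400000: (-1.570000, 0.100000); f=(0.100000, 4.631500) → (-1.540000, 1.489450)
1.700000: (-1.540000, 1.489450); f=(1.489450, 4.543000) → (-1.093165, 2.852350)
2.000000: (-1.093165, 2.852350); f=(2.852350, 3.224837) → (-0.237460, 3.819801)
(x(2.3), y(2.3)) ≈ (-0.2375, 3.8198)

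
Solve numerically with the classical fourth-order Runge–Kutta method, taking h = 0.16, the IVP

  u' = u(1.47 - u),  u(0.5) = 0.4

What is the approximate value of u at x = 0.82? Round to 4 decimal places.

RK4: k1 = f(x_n, u_n); k2 = f(x_n + h/2, u_n + (h/2)·k1); k3 = f(x_n + h/2, u_n + (h/2)·k2); k4 = f(x_n + h, u_n + h·k3); u_{n+1} = u_n + (h/6)·(k1 + 2k2 + 2k3 + k4).
x=0.500000, u=0.400000:
  k1 = f(0.500000, 0.400000) = 0.428000
  k2 = f(0.580000, 0.434240) = 0.449768
  k3 = f(0.580000, 0.435981) = 0.450813
  k4 = f(0.660000, 0.472130) = 0.471124
  u ← 0.400000 + (0.16/6)·(k1 + 2k2 + 2k3 + k4) = 0.472008
x=0.660000, u=0.472008:
  k1 = f(0.660000, 0.472008) = 0.471060
  k2 = f(0.740000, 0.509692) = 0.489462
  k3 = f(0.740000, 0.511165) = 0.490123
  k4 = f(0.820000, 0.550427) = 0.506158
  u ← 0.472008 + (0.16/6)·(k1 + 2k2 + 2k3 + k4) = 0.550311
u(0.82) ≈ 0.5503

0.5503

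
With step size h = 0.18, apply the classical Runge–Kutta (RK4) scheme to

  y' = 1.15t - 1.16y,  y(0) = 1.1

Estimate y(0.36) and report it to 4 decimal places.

RK4: k1 = f(t_n, y_n); k2 = f(t_n + h/2, y_n + (h/2)·k1); k3 = f(t_n + h/2, y_n + (h/2)·k2); k4 = f(t_n + h, y_n + h·k3); y_{n+1} = y_n + (h/6)·(k1 + 2k2 + 2k3 + k4).
t=0.000000, y=1.100000:
  k1 = f(0.000000, 1.100000) = -1.276000
  k2 = f(0.090000, 0.985160) = -1.039286
  k3 = f(0.090000, 1.006464) = -1.063999
  k4 = f(0.180000, 0.908480) = -0.846837
  y ← 1.100000 + (0.18/6)·(k1 + 2k2 + 2k3 + k4) = 0.910118
t=0.180000, y=0.910118:
  k1 = f(0.180000, 0.910118) = -0.848737
  k2 = f(0.270000, 0.833732) = -0.656629
  k3 = f(0.270000, 0.851021) = -0.676685
  k4 = f(0.360000, 0.788315) = -0.500445
  y ← 0.910118 + (0.18/6)·(k1 + 2k2 + 2k3 + k4) = 0.789644
y(0.36) ≈ 0.7896

0.7896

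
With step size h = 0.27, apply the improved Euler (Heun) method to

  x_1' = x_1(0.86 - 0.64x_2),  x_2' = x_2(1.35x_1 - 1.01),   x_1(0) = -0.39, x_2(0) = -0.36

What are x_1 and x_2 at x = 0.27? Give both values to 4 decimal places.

-0.5152, -0.2372

Heun on (x_1,x_2): k1 = f(x_n, state_n); k2 = f(x_n + h, state_n + h·k1); state_{n+1} = state_n + (h/2)·(k1 + k2).
0.000000: (-0.390000, -0.360000)
  k1 = (-0.425256, 0.553140)
  predictor → (-0.504819, -0.210652)
  k2 = (-0.502203, 0.356319)
  → (-0.515207, -0.237223)
(x_1(0.27), x_2(0.27)) ≈ (-0.5152, -0.2372)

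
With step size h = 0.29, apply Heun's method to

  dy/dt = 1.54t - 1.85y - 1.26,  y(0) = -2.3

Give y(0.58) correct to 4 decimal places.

-1.0795

Heun: k1 = f(t_n, y_n); k2 = f(t_n + h, y_n + h·k1); y_{n+1} = y_n + (h/2)·(k1 + k2).
t=0.000000, y=-2.300000:
  k1 = f(0.000000, -2.300000) = 2.995000
  k2 = f(0.290000, -1.431450) = 1.834782
  y ← -2.300000 + (0.29/2)·(2.995000 + 1.834782) = -1.599682
t=0.290000, y=-1.599682:
  k1 = f(0.290000, -1.599682) = 2.146011
  k2 = f(0.580000, -0.977338) = 1.441276
  y ← -1.599682 + (0.29/2)·(2.146011 + 1.441276) = -1.079525
y(0.58) ≈ -1.0795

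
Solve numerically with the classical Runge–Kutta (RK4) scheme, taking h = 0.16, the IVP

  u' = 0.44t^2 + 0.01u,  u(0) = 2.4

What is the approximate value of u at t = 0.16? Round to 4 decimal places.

RK4: k1 = f(t_n, u_n); k2 = f(t_n + h/2, u_n + (h/2)·k1); k3 = f(t_n + h/2, u_n + (h/2)·k2); k4 = f(t_n + h, u_n + h·k3); u_{n+1} = u_n + (h/6)·(k1 + 2k2 + 2k3 + k4).
t=0.000000, u=2.400000:
  k1 = f(0.000000, 2.400000) = 0.024000
  k2 = f(0.080000, 2.401920) = 0.026835
  k3 = f(0.080000, 2.402147) = 0.026837
  k4 = f(0.160000, 2.404294) = 0.035307
  u ← 2.400000 + (0.16/6)·(k1 + 2k2 + 2k3 + k4) = 2.404444
u(0.16) ≈ 2.4044

2.4044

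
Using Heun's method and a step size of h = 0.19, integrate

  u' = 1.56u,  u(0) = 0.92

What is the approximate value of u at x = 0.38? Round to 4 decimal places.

1.6528

Heun: k1 = f(x_n, u_n); k2 = f(x_n + h, u_n + h·k1); u_{n+1} = u_n + (h/2)·(k1 + k2).
x=0.000000, u=0.920000:
  k1 = f(0.000000, 0.920000) = 1.435200
  k2 = f(0.190000, 1.192688) = 1.860593
  u ← 0.920000 + (0.19/2)·(1.435200 + 1.860593) = 1.233100
x=0.190000, u=1.233100:
  k1 = f(0.190000, 1.233100) = 1.923637
  k2 = f(0.380000, 1.598591) = 2.493802
  u ← 1.233100 + (0.19/2)·(1.923637 + 2.493802) = 1.652757
u(0.38) ≈ 1.6528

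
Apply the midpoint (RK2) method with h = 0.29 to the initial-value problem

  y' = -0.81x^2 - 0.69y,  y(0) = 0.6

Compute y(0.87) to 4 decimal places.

0.1770

Midpoint: k1 = f(x_n, y_n); k2 = f(x_n + h/2, y_n + (h/2)·k1); y_{n+1} = y_n + h·k2.
x=0.000000, y=0.600000:
  k1 = f(0.000000, 0.600000) = -0.414000
  k2 = f(0.145000, 0.539970) = -0.389610
  y ← 0.600000 + 0.29·(-0.389610) = 0.487013
x=0.290000, y=0.487013:
  k1 = f(0.290000, 0.487013) = -0.404160
  k2 = f(0.435000, 0.428410) = -0.448875
  y ← 0.487013 + 0.29·(-0.448875) = 0.356839
x=0.580000, y=0.356839:
  k1 = f(0.580000, 0.356839) = -0.518703
  k2 = f(0.725000, 0.281627) = -0.620079
  y ← 0.356839 + 0.29·(-0.620079) = 0.177016
y(0.87) ≈ 0.1770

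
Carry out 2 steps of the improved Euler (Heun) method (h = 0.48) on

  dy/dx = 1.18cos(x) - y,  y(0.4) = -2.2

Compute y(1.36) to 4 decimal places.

-0.5338

Heun: k1 = f(x_n, y_n); k2 = f(x_n + h, y_n + h·k1); y_{n+1} = y_n + (h/2)·(k1 + k2).
x=0.400000, y=-2.200000:
  k1 = f(0.400000, -2.200000) = 3.286852
  k2 = f(0.880000, -0.622311) = 1.374149
  y ← -2.200000 + (0.48/2)·(3.286852 + 1.374149) = -1.081360
x=0.880000, y=-1.081360:
  k1 = f(0.880000, -1.081360) = 1.833198
  k2 = f(1.360000, -0.201425) = 0.448326
  y ← -1.081360 + (0.48/2)·(1.833198 + 0.448326) = -0.533794
y(1.36) ≈ -0.5338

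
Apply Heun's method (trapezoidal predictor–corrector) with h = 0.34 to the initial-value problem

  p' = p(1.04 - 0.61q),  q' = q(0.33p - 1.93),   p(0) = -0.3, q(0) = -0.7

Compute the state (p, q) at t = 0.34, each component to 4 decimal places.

Heun on (p,q): k1 = f(t_n, state_n); k2 = f(t_n + h, state_n + h·k1); state_{n+1} = state_n + (h/2)·(k1 + k2).
0.000000: (-0.300000, -0.700000)
  k1 = (-0.440100, 1.420300)
  predictor → (-0.449634, -0.217098)
  k2 = (-0.527164, 0.451212)
  → (-0.464435, -0.381843)
(p(0.34), q(0.34)) ≈ (-0.4644, -0.3818)

-0.4644, -0.3818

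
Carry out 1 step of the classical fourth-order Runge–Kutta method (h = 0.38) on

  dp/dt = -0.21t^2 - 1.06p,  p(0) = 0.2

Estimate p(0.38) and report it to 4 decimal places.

RK4: k1 = f(t_n, p_n); k2 = f(t_n + h/2, p_n + (h/2)·k1); k3 = f(t_n + h/2, p_n + (h/2)·k2); k4 = f(t_n + h, p_n + h·k3); p_{n+1} = p_n + (h/6)·(k1 + 2k2 + 2k3 + k4).
t=0.000000, p=0.200000:
  k1 = f(0.000000, 0.200000) = -0.212000
  k2 = f(0.190000, 0.159720) = -0.176884
  k3 = f(0.190000, 0.166392) = -0.183957
  k4 = f(0.380000, 0.130097) = -0.168226
  p ← 0.200000 + (0.38/6)·(k1 + 2k2 + 2k3 + k4) = 0.130213
p(0.38) ≈ 0.1302

0.1302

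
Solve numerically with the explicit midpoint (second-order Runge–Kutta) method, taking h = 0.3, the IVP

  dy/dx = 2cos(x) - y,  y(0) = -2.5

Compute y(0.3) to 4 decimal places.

-1.3592

Midpoint: k1 = f(x_n, y_n); k2 = f(x_n + h/2, y_n + (h/2)·k1); y_{n+1} = y_n + h·k2.
x=0.000000, y=-2.500000:
  k1 = f(0.000000, -2.500000) = 4.500000
  k2 = f(0.150000, -1.825000) = 3.802542
  y ← -2.500000 + 0.3·3.802542 = -1.359237
y(0.3) ≈ -1.3592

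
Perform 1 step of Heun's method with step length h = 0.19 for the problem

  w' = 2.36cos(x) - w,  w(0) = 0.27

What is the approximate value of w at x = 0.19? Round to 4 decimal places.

0.6253

Heun: k1 = f(x_n, w_n); k2 = f(x_n + h, w_n + h·k1); w_{n+1} = w_n + (h/2)·(k1 + k2).
x=0.000000, w=0.270000:
  k1 = f(0.000000, 0.270000) = 2.090000
  k2 = f(0.190000, 0.667100) = 1.650430
  w ← 0.270000 + (0.19/2)·(2.090000 + 1.650430) = 0.625341
w(0.19) ≈ 0.6253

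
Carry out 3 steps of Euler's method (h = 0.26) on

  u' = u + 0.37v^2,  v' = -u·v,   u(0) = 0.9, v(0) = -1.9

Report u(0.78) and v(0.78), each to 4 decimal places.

2.6855, -0.4132

Euler on (u,v): u_{n+1} = u_n + h·u', v_{n+1} = v_n + h·v'.
0.000000: (0.900000, -1.900000); f=(2.235700, 1.710000) → (1.481282, -1.455400)
0.260000: (1.481282, -1.455400); f=(2.265012, 2.155858) → (2.070185, -0.894877)
0.520000: (2.070185, -0.894877); f=(2.366483, 1.852561) → (2.685471, -0.413211)
(u(0.78), v(0.78)) ≈ (2.6855, -0.4132)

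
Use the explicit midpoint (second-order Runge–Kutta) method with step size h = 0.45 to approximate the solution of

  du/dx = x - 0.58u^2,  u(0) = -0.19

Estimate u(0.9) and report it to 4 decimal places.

0.2051

Midpoint: k1 = f(x_n, u_n); k2 = f(x_n + h/2, u_n + (h/2)·k1); u_{n+1} = u_n + h·k2.
x=0.000000, u=-0.190000:
  k1 = f(0.000000, -0.190000) = -0.020938
  k2 = f(0.225000, -0.194711) = 0.203011
  u ← -0.190000 + 0.45·0.203011 = -0.098645
x=0.450000, u=-0.098645:
  k1 = f(0.450000, -0.098645) = 0.444356
  k2 = f(0.675000, 0.001335) = 0.674999
  u ← -0.098645 + 0.45·0.674999 = 0.205104
u(0.9) ≈ 0.2051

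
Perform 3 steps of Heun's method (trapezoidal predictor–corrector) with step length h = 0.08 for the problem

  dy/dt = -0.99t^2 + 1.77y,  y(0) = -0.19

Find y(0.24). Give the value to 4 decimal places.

-0.2955

Heun: k1 = f(t_n, y_n); k2 = f(t_n + h, y_n + h·k1); y_{n+1} = y_n + (h/2)·(k1 + k2).
t=0.000000, y=-0.190000:
  k1 = f(0.000000, -0.190000) = -0.336300
  k2 = f(0.080000, -0.216904) = -0.390256
  y ← -0.190000 + (0.08/2)·(-0.336300 + (-0.390256)) = -0.219062
t=0.080000, y=-0.219062:
  k1 = f(0.080000, -0.219062) = -0.394076
  k2 = f(0.160000, -0.250588) = -0.468885
  y ← -0.219062 + (0.08/2)·(-0.394076 + (-0.468885)) = -0.253581
t=0.160000, y=-0.253581:
  k1 = f(0.160000, -0.253581) = -0.474182
  k2 = f(0.240000, -0.291515) = -0.573006
  y ← -0.253581 + (0.08/2)·(-0.474182 + (-0.573006)) = -0.295468
y(0.24) ≈ -0.2955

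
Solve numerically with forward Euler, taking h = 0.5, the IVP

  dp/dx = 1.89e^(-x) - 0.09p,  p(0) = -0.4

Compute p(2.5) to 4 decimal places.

Euler: p_{n+1} = p_n + h·f(x_n, p_n).
x=0.000000, p=-0.400000: f=1.926000 → p ← -0.400000 + 0.5·1.926000 = 0.563000
x=0.500000, p=0.563000: f=1.095673 → p ← 0.563000 + 0.5·1.095673 = 1.110836
x=1.000000, p=1.110836: f=0.595317 → p ← 1.110836 + 0.5·0.595317 = 1.408495
x=1.500000, p=1.408495: f=0.294951 → p ← 1.408495 + 0.5·0.294951 = 1.555971
x=2.000000, p=1.555971: f=0.115746 → p ← 1.555971 + 0.5·0.115746 = 1.613844
p(2.5) ≈ 1.6138

1.6138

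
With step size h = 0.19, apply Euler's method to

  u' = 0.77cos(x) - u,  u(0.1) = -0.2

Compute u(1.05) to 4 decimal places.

Euler: u_{n+1} = u_n + h·f(x_n, u_n).
x=0.100000, u=-0.200000: f=0.966153 → u ← -0.200000 + 0.19·0.966153 = -0.016431
x=0.290000, u=-0.016431: f=0.754279 → u ← -0.016431 + 0.19·0.754279 = 0.126882
x=0.480000, u=0.126882: f=0.556104 → u ← 0.126882 + 0.19·0.556104 = 0.232542
x=0.670000, u=0.232542: f=0.371001 → u ← 0.232542 + 0.19·0.371001 = 0.303032
x=0.860000, u=0.303032: f=0.199345 → u ← 0.303032 + 0.19·0.199345 = 0.340908
u(1.05) ≈ 0.3409

0.3409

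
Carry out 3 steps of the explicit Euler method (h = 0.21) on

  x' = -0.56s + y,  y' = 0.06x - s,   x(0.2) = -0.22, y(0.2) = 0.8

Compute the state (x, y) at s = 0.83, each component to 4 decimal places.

0.1023, 0.5384

Euler on (x,y): x_{n+1} = x_n + h·x', y_{n+1} = y_n + h·y'.
0.200000: (-0.220000, 0.800000); f=(0.688000, -0.213200) → (-0.075520, 0.755228)
0.410000: (-0.075520, 0.755228); f=(0.525628, -0.414531) → (0.034862, 0.668176)
0.620000: (0.034862, 0.668176); f=(0.320976, -0.617908) → (0.102267, 0.538416)
(x(0.83), y(0.83)) ≈ (0.1023, 0.5384)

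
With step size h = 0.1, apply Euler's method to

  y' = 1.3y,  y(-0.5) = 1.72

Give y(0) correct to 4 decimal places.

Euler: y_{n+1} = y_n + h·f(s_n, y_n).
s=-0.500000, y=1.720000: f=2.236000 → y ← 1.720000 + 0.1·2.236000 = 1.943600
s=-0.400000, y=1.943600: f=2.526680 → y ← 1.943600 + 0.1·2.526680 = 2.196268
s=-0.300000, y=2.196268: f=2.855148 → y ← 2.196268 + 0.1·2.855148 = 2.481783
s=-0.200000, y=2.481783: f=3.226318 → y ← 2.481783 + 0.1·3.226318 = 2.804415
s=-0.100000, y=2.804415: f=3.645739 → y ← 2.804415 + 0.1·3.645739 = 3.168989
y(0) ≈ 3.1690

3.1690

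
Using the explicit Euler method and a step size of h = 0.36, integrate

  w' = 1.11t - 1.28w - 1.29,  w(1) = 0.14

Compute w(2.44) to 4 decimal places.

Euler: w_{n+1} = w_n + h·f(t_n, w_n).
t=1.000000, w=0.140000: f=-0.359200 → w ← 0.140000 + 0.36·(-0.359200) = 0.010688
t=1.360000, w=0.010688: f=0.205919 → w ← 0.010688 + 0.36·0.205919 = 0.084819
t=1.720000, w=0.084819: f=0.510632 → w ← 0.084819 + 0.36·0.510632 = 0.268646
t=2.080000, w=0.268646: f=0.674933 → w ← 0.268646 + 0.36·0.674933 = 0.511622
w(2.44) ≈ 0.5116

0.5116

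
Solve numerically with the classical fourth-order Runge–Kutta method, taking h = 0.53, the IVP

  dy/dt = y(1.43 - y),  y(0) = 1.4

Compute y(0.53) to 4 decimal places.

1.4157

RK4: k1 = f(t_n, y_n); k2 = f(t_n + h/2, y_n + (h/2)·k1); k3 = f(t_n + h/2, y_n + (h/2)·k2); k4 = f(t_n + h, y_n + h·k3); y_{n+1} = y_n + (h/6)·(k1 + 2k2 + 2k3 + k4).
t=0.000000, y=1.400000:
  k1 = f(0.000000, 1.400000) = 0.042000
  k2 = f(0.265000, 1.411130) = 0.026628
  k3 = f(0.265000, 1.407056) = 0.032283
  k4 = f(0.530000, 1.417110) = 0.018267
  y ← 1.400000 + (0.53/6)·(k1 + 2k2 + 2k3 + k4) = 1.415731
y(0.53) ≈ 1.4157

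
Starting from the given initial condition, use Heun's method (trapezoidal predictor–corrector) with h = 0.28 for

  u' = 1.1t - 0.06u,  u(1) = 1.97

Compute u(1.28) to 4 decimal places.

Heun: k1 = f(t_n, u_n); k2 = f(t_n + h, u_n + h·k1); u_{n+1} = u_n + (h/2)·(k1 + k2).
t=1.000000, u=1.970000:
  k1 = f(1.000000, 1.970000) = 0.981800
  k2 = f(1.280000, 2.244904) = 1.273306
  u ← 1.970000 + (0.28/2)·(0.981800 + 1.273306) = 2.285715
u(1.28) ≈ 2.2857

2.2857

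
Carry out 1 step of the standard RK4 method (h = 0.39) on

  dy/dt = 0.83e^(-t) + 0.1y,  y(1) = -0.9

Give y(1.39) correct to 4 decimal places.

RK4: k1 = f(t_n, y_n); k2 = f(t_n + h/2, y_n + (h/2)·k1); k3 = f(t_n + h/2, y_n + (h/2)·k2); k4 = f(t_n + h, y_n + h·k3); y_{n+1} = y_n + (h/6)·(k1 + 2k2 + 2k3 + k4).
t=1.000000, y=-0.900000:
  k1 = f(1.000000, -0.900000) = 0.215340
  k2 = f(1.195000, -0.858009) = 0.165443
  k3 = f(1.195000, -0.867739) = 0.164470
  k4 = f(1.390000, -0.835857) = 0.123147
  y ← -0.900000 + (0.39/6)·(k1 + 2k2 + 2k3 + k4) = -0.835110
y(1.39) ≈ -0.8351

-0.8351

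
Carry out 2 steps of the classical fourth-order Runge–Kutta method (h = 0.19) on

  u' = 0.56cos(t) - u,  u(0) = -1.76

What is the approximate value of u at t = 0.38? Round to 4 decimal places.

RK4: k1 = f(t_n, u_n); k2 = f(t_n + h/2, u_n + (h/2)·k1); k3 = f(t_n + h/2, u_n + (h/2)·k2); k4 = f(t_n + h, u_n + h·k3); u_{n+1} = u_n + (h/6)·(k1 + 2k2 + 2k3 + k4).
t=0.000000, u=-1.760000:
  k1 = f(0.000000, -1.760000) = 2.320000
  k2 = f(0.095000, -1.539600) = 2.097075
  k3 = f(0.095000, -1.560778) = 2.118253
  k4 = f(0.190000, -1.357532) = 1.907454
  u ← -1.760000 + (0.19/6)·(k1 + 2k2 + 2k3 + k4) = -1.359160
t=0.190000, u=-1.359160:
  k1 = f(0.190000, -1.359160) = 1.909082
  k2 = f(0.285000, -1.177797) = 1.715208
  k3 = f(0.285000, -1.196215) = 1.733626
  k4 = f(0.380000, -1.029771) = 1.549823
  u ← -1.359160 + (0.19/6)·(k1 + 2k2 + 2k3 + k4) = -1.031202
u(0.38) ≈ -1.0312

-1.0312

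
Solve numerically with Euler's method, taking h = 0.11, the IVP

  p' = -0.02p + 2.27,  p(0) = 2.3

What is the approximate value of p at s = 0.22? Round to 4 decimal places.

2.7887

Euler: p_{n+1} = p_n + h·f(s_n, p_n).
s=0.000000, p=2.300000: f=2.224000 → p ← 2.300000 + 0.11·2.224000 = 2.544640
s=0.110000, p=2.544640: f=2.219107 → p ← 2.544640 + 0.11·2.219107 = 2.788742
p(0.22) ≈ 2.7887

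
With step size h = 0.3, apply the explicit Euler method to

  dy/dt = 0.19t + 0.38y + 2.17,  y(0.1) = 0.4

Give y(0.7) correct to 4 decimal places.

Euler: y_{n+1} = y_n + h·f(t_n, y_n).
t=0.100000, y=0.400000: f=2.341000 → y ← 0.400000 + 0.3·2.341000 = 1.102300
t=0.400000, y=1.102300: f=2.664874 → y ← 1.102300 + 0.3·2.664874 = 1.901762
y(0.7) ≈ 1.9018

1.9018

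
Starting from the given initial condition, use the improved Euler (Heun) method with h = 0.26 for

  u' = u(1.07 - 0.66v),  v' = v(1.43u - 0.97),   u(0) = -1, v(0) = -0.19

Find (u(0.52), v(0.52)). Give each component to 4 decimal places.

-1.7915, -0.0534

Heun on (u,v): k1 = f(s_n, state_n); k2 = f(s_n + h, state_n + h·k1); state_{n+1} = state_n + (h/2)·(k1 + k2).
0.000000: (-1.000000, -0.190000)
  k1 = (-1.195400, 0.456000)
  predictor → (-1.310804, -0.071440)
  k2 = (-1.464365, 0.203207)
  → (-1.345769, -0.104303)
0.260000: (-1.345769, -0.104303)
  k1 = (-1.532616, 0.301900)
  predictor → (-1.744250, -0.025809)
  k2 = (-1.896059, 0.089410)
  → (-1.791497, -0.053433)
(u(0.52), v(0.52)) ≈ (-1.7915, -0.0534)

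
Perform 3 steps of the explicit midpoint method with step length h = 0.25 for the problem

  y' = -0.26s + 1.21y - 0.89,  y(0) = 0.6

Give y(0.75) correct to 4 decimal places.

0.3069

Midpoint: k1 = f(s_n, y_n); k2 = f(s_n + h/2, y_n + (h/2)·k1); y_{n+1} = y_n + h·k2.
s=0.000000, y=0.600000:
  k1 = f(0.000000, 0.600000) = -0.164000
  k2 = f(0.125000, 0.579500) = -0.221305
  y ← 0.600000 + 0.25·(-0.221305) = 0.544674
s=0.250000, y=0.544674:
  k1 = f(0.250000, 0.544674) = -0.295945
  k2 = f(0.375000, 0.507681) = -0.373206
  y ← 0.544674 + 0.25·(-0.373206) = 0.451372
s=0.500000, y=0.451372:
  k1 = f(0.500000, 0.451372) = -0.473840
  k2 = f(0.625000, 0.392142) = -0.578008
  y ← 0.451372 + 0.25·(-0.578008) = 0.306870
y(0.75) ≈ 0.3069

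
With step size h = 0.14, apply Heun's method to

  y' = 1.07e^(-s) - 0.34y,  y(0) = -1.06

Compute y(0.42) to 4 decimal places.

Heun: k1 = f(s_n, y_n); k2 = f(s_n + h, y_n + h·k1); y_{n+1} = y_n + (h/2)·(k1 + k2).
s=0.000000, y=-1.060000:
  k1 = f(0.000000, -1.060000) = 1.430400
  k2 = f(0.140000, -0.859744) = 1.222526
  y ← -1.060000 + (0.14/2)·(1.430400 + 1.222526) = -0.874295
s=0.140000, y=-0.874295:
  k1 = f(0.140000, -0.874295) = 1.227474
  k2 = f(0.280000, -0.702449) = 1.047521
  y ← -0.874295 + (0.14/2)·(1.227474 + 1.047521) = -0.715046
s=0.280000, y=-0.715046:
  k1 = f(0.280000, -0.715046) = 1.051804
  k2 = f(0.420000, -0.567793) = 0.896090
  y ← -0.715046 + (0.14/2)·(1.051804 + 0.896090) = -0.578693
y(0.42) ≈ -0.5787

-0.5787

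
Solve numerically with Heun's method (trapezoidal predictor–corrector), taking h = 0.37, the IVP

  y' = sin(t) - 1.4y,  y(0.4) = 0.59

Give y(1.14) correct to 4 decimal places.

Heun: k1 = f(t_n, y_n); k2 = f(t_n + h, y_n + h·k1); y_{n+1} = y_n + (h/2)·(k1 + k2).
t=0.400000, y=0.590000:
  k1 = f(0.400000, 0.590000) = -0.436582
  k2 = f(0.770000, 0.428465) = 0.096285
  y ← 0.590000 + (0.37/2)·(-0.436582 + 0.096285) = 0.527045
t=0.770000, y=0.527045:
  k1 = f(0.770000, 0.527045) = -0.041728
  k2 = f(1.140000, 0.511606) = 0.192385
  y ← 0.527045 + (0.37/2)·(-0.041728 + 0.192385) = 0.554917
y(1.14) ≈ 0.5549

0.5549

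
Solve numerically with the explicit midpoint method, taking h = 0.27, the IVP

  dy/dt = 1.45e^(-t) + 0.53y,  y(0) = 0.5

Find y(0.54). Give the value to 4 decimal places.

Midpoint: k1 = f(t_n, y_n); k2 = f(t_n + h/2, y_n + (h/2)·k1); y_{n+1} = y_n + h·k2.
t=0.000000, y=0.500000:
  k1 = f(0.000000, 0.500000) = 1.715000
  k2 = f(0.135000, 0.731525) = 1.654596
  y ← 0.500000 + 0.27·1.654596 = 0.946741
t=0.270000, y=0.946741:
  k1 = f(0.270000, 0.946741) = 1.608673
  k2 = f(0.405000, 1.163912) = 1.583990
  y ← 0.946741 + 0.27·1.583990 = 1.374418
y(0.54) ≈ 1.3744

1.3744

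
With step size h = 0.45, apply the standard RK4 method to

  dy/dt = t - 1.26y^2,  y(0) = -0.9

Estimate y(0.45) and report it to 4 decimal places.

RK4: k1 = f(t_n, y_n); k2 = f(t_n + h/2, y_n + (h/2)·k1); k3 = f(t_n + h/2, y_n + (h/2)·k2); k4 = f(t_n + h, y_n + h·k3); y_{n+1} = y_n + (h/6)·(k1 + 2k2 + 2k3 + k4).
t=0.000000, y=-0.900000:
  k1 = f(0.000000, -0.900000) = -1.020600
  k2 = f(0.225000, -1.129635) = -1.382855
  k3 = f(0.225000, -1.211142) = -1.623251
  k4 = f(0.450000, -1.630463) = -2.899596
  y ← -0.900000 + (0.45/6)·(k1 + 2k2 + 2k3 + k4) = -1.644931
y(0.45) ≈ -1.6449

-1.6449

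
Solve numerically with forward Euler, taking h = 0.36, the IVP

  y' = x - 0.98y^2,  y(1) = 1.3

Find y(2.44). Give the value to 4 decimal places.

Euler: y_{n+1} = y_n + h·f(x_n, y_n).
x=1.000000, y=1.300000: f=-0.656200 → y ← 1.300000 + 0.36·(-0.656200) = 1.063768
x=1.360000, y=1.063768: f=0.251030 → y ← 1.063768 + 0.36·0.251030 = 1.154139
x=1.720000, y=1.154139: f=0.414605 → y ← 1.154139 + 0.36·0.414605 = 1.303396
x=2.080000, y=1.303396: f=0.415135 → y ← 1.303396 + 0.36·0.415135 = 1.452845
y(2.44) ≈ 1.4528

1.4528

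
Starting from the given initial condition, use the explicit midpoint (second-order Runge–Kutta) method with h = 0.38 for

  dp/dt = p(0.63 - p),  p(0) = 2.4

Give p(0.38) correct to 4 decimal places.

1.8172

Midpoint: k1 = f(t_n, p_n); k2 = f(t_n + h/2, p_n + (h/2)·k1); p_{n+1} = p_n + h·k2.
t=0.000000, p=2.400000:
  k1 = f(0.000000, 2.400000) = -4.248000
  k2 = f(0.190000, 1.592880) = -1.533752
  p ← 2.400000 + 0.38·(-1.533752) = 1.817174
p(0.38) ≈ 1.8172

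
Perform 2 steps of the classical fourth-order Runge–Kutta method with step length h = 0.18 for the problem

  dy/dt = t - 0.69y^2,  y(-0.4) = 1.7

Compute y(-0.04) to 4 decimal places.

1.1423

RK4: k1 = f(t_n, y_n); k2 = f(t_n + h/2, y_n + (h/2)·k1); k3 = f(t_n + h/2, y_n + (h/2)·k2); k4 = f(t_n + h, y_n + h·k3); y_{n+1} = y_n + (h/6)·(k1 + 2k2 + 2k3 + k4).
t=-0.400000, y=1.700000:
  k1 = f(-0.400000, 1.700000) = -2.394100
  k2 = f(-0.310000, 1.484531) = -1.830644
  k3 = f(-0.310000, 1.535242) = -1.936308
  k4 = f(-0.220000, 1.351465) = -1.480255
  y ← 1.700000 + (0.18/6)·(k1 + 2k2 + 2k3 + k4) = 1.357752
t=-0.220000, y=1.357752:
  k1 = f(-0.220000, 1.357752) = -1.492009
  k2 = f(-0.130000, 1.223471) = -1.162849
  k3 = f(-0.130000, 1.253096) = -1.213472
  k4 = f(-0.040000, 1.139327) = -0.935666
  y ← 1.357752 + (0.18/6)·(k1 + 2k2 + 2k3 + k4) = 1.142343
y(-0.04) ≈ 1.1423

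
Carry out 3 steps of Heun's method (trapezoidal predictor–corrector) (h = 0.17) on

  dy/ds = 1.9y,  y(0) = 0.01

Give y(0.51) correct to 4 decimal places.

0.0260

Heun: k1 = f(s_n, y_n); k2 = f(s_n + h, y_n + h·k1); y_{n+1} = y_n + (h/2)·(k1 + k2).
s=0.000000, y=0.010000:
  k1 = f(0.000000, 0.010000) = 0.019000
  k2 = f(0.170000, 0.013230) = 0.025137
  y ← 0.010000 + (0.17/2)·(0.019000 + 0.025137) = 0.013752
s=0.170000, y=0.013752:
  k1 = f(0.170000, 0.013752) = 0.026128
  k2 = f(0.340000, 0.018193) = 0.034568
  y ← 0.013752 + (0.17/2)·(0.026128 + 0.034568) = 0.018911
s=0.340000, y=0.018911:
  k1 = f(0.340000, 0.018911) = 0.035930
  k2 = f(0.510000, 0.025019) = 0.047536
  y ← 0.018911 + (0.17/2)·(0.035930 + 0.047536) = 0.026005
y(0.51) ≈ 0.0260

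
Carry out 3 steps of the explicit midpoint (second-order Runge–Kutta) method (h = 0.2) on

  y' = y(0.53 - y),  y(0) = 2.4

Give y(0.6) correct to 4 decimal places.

1.2777

Midpoint: k1 = f(x_n, y_n); k2 = f(x_n + h/2, y_n + (h/2)·k1); y_{n+1} = y_n + h·k2.
x=0.000000, y=2.400000:
  k1 = f(0.000000, 2.400000) = -4.488000
  k2 = f(0.100000, 1.951200) = -2.773045
  y ← 2.400000 + 0.2·(-2.773045) = 1.845391
x=0.200000, y=1.845391:
  k1 = f(0.200000, 1.845391) = -2.427410
  k2 = f(0.300000, 1.602650) = -1.719082
  y ← 1.845391 + 0.2·(-1.719082) = 1.501574
x=0.400000, y=1.501574:
  k1 = f(0.400000, 1.501574) = -1.458891
  k2 = f(0.500000, 1.355685) = -1.119369
  y ← 1.501574 + 0.2·(-1.119369) = 1.277701
y(0.6) ≈ 1.2777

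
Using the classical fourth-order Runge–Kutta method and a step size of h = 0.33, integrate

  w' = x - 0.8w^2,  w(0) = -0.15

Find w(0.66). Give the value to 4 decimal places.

RK4: k1 = f(x_n, w_n); k2 = f(x_n + h/2, w_n + (h/2)·k1); k3 = f(x_n + h/2, w_n + (h/2)·k2); k4 = f(x_n + h, w_n + h·k3); w_{n+1} = w_n + (h/6)·(k1 + 2k2 + 2k3 + k4).
x=0.000000, w=-0.150000:
  k1 = f(0.000000, -0.150000) = -0.018000
  k2 = f(0.165000, -0.152970) = 0.146280
  k3 = f(0.165000, -0.125864) = 0.152327
  k4 = f(0.330000, -0.099732) = 0.322043
  w ← -0.150000 + (0.33/6)·(k1 + 2k2 + 2k3 + k4) = -0.100431
x=0.330000, w=-0.100431:
  k1 = f(0.330000, -0.100431) = 0.321931
  k2 = f(0.495000, -0.047312) = 0.493209
  k3 = f(0.495000, -0.019051) = 0.494710
  k4 = f(0.660000, 0.062823) = 0.656843
  w ← -0.100431 + (0.33/6)·(k1 + 2k2 + 2k3 + k4) = 0.062073
w(0.66) ≈ 0.0621

0.0621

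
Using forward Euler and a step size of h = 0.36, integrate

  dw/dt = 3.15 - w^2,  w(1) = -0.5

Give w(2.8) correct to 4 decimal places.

Euler: w_{n+1} = w_n + h·f(t_n, w_n).
t=1.000000, w=-0.500000: f=2.900000 → w ← -0.500000 + 0.36·2.900000 = 0.544000
t=1.360000, w=0.544000: f=2.854064 → w ← 0.544000 + 0.36·2.854064 = 1.571463
t=1.720000, w=1.571463: f=0.680504 → w ← 1.571463 + 0.36·0.680504 = 1.816444
t=2.080000, w=1.816444: f=-0.149470 → w ← 1.816444 + 0.36·(-0.149470) = 1.762635
t=2.440000, w=1.762635: f=0.043118 → w ← 1.762635 + 0.36·0.043118 = 1.778157
w(2.8) ≈ 1.7782

1.7782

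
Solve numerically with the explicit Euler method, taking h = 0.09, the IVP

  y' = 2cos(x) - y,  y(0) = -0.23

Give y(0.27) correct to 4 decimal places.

Euler: y_{n+1} = y_n + h·f(x_n, y_n).
x=0.000000, y=-0.230000: f=2.230000 → y ← -0.230000 + 0.09·2.230000 = -0.029300
x=0.090000, y=-0.029300: f=2.021205 → y ← -0.029300 + 0.09·2.021205 = 0.152608
x=0.180000, y=0.152608: f=1.815079 → y ← 0.152608 + 0.09·1.815079 = 0.315966
y(0.27) ≈ 0.3160

0.3160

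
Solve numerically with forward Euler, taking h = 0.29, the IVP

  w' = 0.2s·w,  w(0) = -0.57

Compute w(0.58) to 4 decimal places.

Euler: w_{n+1} = w_n + h·f(s_n, w_n).
s=0.000000, w=-0.570000: f=0.000000 → w ← -0.570000 + 0.29·0.000000 = -0.570000
s=0.290000, w=-0.570000: f=-0.033060 → w ← -0.570000 + 0.29·(-0.033060) = -0.579587
w(0.58) ≈ -0.5796

-0.5796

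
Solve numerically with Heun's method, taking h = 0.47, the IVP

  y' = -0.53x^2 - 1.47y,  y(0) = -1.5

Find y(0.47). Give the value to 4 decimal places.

-0.8492

Heun: k1 = f(x_n, y_n); k2 = f(x_n + h, y_n + h·k1); y_{n+1} = y_n + (h/2)·(k1 + k2).
x=0.000000, y=-1.500000:
  k1 = f(0.000000, -1.500000) = 2.205000
  k2 = f(0.470000, -0.463650) = 0.564489
  y ← -1.500000 + (0.47/2)·(2.205000 + 0.564489) = -0.849170
y(0.47) ≈ -0.8492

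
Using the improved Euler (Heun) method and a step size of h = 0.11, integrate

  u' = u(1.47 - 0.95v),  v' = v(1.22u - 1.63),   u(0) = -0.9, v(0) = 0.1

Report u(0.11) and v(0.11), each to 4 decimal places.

-1.0480, 0.0739

Heun on (u,v): k1 = f(x_n, state_n); k2 = f(x_n + h, state_n + h·k1); state_{n+1} = state_n + (h/2)·(k1 + k2).
0.000000: (-0.900000, 0.100000)
  k1 = (-1.237500, -0.272800)
  predictor → (-1.036125, 0.069992)
  k2 = (-1.454209, -0.202562)
  → (-1.048044, 0.073855)
(u(0.11), v(0.11)) ≈ (-1.0480, 0.0739)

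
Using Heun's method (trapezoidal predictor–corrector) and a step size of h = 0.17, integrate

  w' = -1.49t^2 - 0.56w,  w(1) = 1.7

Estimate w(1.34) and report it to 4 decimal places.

Heun: k1 = f(t_n, w_n); k2 = f(t_n + h, w_n + h·k1); w_{n+1} = w_n + (h/2)·(k1 + k2).
t=1.000000, w=1.700000:
  k1 = f(1.000000, 1.700000) = -2.442000
  k2 = f(1.170000, 1.284860) = -2.759183
  w ← 1.700000 + (0.17/2)·(-2.442000 + (-2.759183)) = 1.257899
t=1.170000, w=1.257899:
  k1 = f(1.170000, 1.257899) = -2.744085
  k2 = f(1.340000, 0.791405) = -3.118631
  w ← 1.257899 + (0.17/2)·(-2.744085 + (-3.118631)) = 0.759569
w(1.34) ≈ 0.7596

0.7596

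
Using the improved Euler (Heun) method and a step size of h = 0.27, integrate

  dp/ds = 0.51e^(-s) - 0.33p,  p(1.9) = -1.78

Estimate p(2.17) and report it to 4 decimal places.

-1.6112

Heun: k1 = f(s_n, p_n); k2 = f(s_n + h, p_n + h·k1); p_{n+1} = p_n + (h/2)·(k1 + k2).
s=1.900000, p=-1.780000:
  k1 = f(1.900000, -1.780000) = 0.663680
  k2 = f(2.170000, -1.600806) = 0.586497
  p ← -1.780000 + (0.27/2)·(0.663680 + 0.586497) = -1.611226
p(2.17) ≈ -1.6112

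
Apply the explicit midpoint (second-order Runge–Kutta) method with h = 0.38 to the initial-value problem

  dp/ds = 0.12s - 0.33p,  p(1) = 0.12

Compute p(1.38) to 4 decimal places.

0.1573

Midpoint: k1 = f(s_n, p_n); k2 = f(s_n + h/2, p_n + (h/2)·k1); p_{n+1} = p_n + h·k2.
s=1.000000, p=0.120000:
  k1 = f(1.000000, 0.120000) = 0.080400
  k2 = f(1.190000, 0.135276) = 0.098159
  p ← 0.120000 + 0.38·0.098159 = 0.157300
p(1.38) ≈ 0.1573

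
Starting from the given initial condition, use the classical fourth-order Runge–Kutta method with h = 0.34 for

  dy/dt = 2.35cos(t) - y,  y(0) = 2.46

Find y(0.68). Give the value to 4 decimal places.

2.3034

RK4: k1 = f(t_n, y_n); k2 = f(t_n + h/2, y_n + (h/2)·k1); k3 = f(t_n + h/2, y_n + (h/2)·k2); k4 = f(t_n + h, y_n + h·k3); y_{n+1} = y_n + (h/6)·(k1 + 2k2 + 2k3 + k4).
t=0.000000, y=2.460000:
  k1 = f(0.000000, 2.460000) = -0.110000
  k2 = f(0.170000, 2.441300) = -0.125176
  k3 = f(0.170000, 2.438720) = -0.122596
  k4 = f(0.340000, 2.418317) = -0.202844
  y ← 2.460000 + (0.34/6)·(k1 + 2k2 + 2k3 + k4) = 2.414191
t=0.340000, y=2.414191:
  k1 = f(0.340000, 2.414191) = -0.198718
  k2 = f(0.510000, 2.380409) = -0.329460
  k3 = f(0.510000, 2.358183) = -0.307234
  k4 = f(0.680000, 2.309732) = -0.482436
  y ← 2.414191 + (0.34/6)·(k1 + 2k2 + 2k3 + k4) = 2.303434
y(0.68) ≈ 2.3034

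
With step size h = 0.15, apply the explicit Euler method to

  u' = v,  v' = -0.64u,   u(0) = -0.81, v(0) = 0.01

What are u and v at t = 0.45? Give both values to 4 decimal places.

Euler on (u,v): u_{n+1} = u_n + h·u', v_{n+1} = v_n + h·v'.
0.000000: (-0.810000, 0.010000); f=(0.010000, 0.518400) → (-0.808500, 0.087760)
0.150000: (-0.808500, 0.087760); f=(0.087760, 0.517440) → (-0.795336, 0.165376)
0.300000: (-0.795336, 0.165376); f=(0.165376, 0.509015) → (-0.770530, 0.241728)
(u(0.45), v(0.45)) ≈ (-0.7705, 0.2417)

-0.7705, 0.2417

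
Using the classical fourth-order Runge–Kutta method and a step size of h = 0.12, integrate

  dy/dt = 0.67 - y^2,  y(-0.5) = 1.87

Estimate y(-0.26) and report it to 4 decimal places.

1.4059

RK4: k1 = f(t_n, y_n); k2 = f(t_n + h/2, y_n + (h/2)·k1); k3 = f(t_n + h/2, y_n + (h/2)·k2); k4 = f(t_n + h, y_n + h·k3); y_{n+1} = y_n + (h/6)·(k1 + 2k2 + 2k3 + k4).
t=-0.500000, y=1.870000:
  k1 = f(-0.500000, 1.870000) = -2.826900
  k2 = f(-0.440000, 1.700386) = -2.221313
  k3 = f(-0.440000, 1.736721) = -2.346201
  k4 = f(-0.380000, 1.588456) = -1.853192
  y ← 1.870000 + (0.12/6)·(k1 + 2k2 + 2k3 + k4) = 1.593698
t=-0.380000, y=1.593698:
  k1 = f(-0.380000, 1.593698) = -1.869872
  k2 = f(-0.320000, 1.481505) = -1.524858
  k3 = f(-0.320000, 1.502206) = -1.586623
  k4 = f(-0.260000, 1.403303) = -1.299259
  y ← 1.593698 + (0.12/6)·(k1 + 2k2 + 2k3 + k4) = 1.405856
y(-0.26) ≈ 1.4059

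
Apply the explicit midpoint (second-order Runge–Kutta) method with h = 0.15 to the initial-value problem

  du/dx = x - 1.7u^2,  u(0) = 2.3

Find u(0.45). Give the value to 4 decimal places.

Midpoint: k1 = f(x_n, u_n); k2 = f(x_n + h/2, u_n + (h/2)·k1); u_{n+1} = u_n + h·k2.
x=0.000000, u=2.300000:
  k1 = f(0.000000, 2.300000) = -8.993000
  k2 = f(0.075000, 1.625525) = -4.416964
  u ← 2.300000 + 0.15·(-4.416964) = 1.637455
x=0.150000, u=1.637455:
  k1 = f(0.150000, 1.637455) = -4.408143
  k2 = f(0.225000, 1.306845) = -2.678333
  u ← 1.637455 + 0.15·(-2.678333) = 1.235705
x=0.300000, u=1.235705:
  k1 = f(0.300000, 1.235705) = -2.295845
  k2 = f(0.375000, 1.063517) = -1.547816
  u ← 1.235705 + 0.15·(-1.547816) = 1.003533
u(0.45) ≈ 1.0035

1.0035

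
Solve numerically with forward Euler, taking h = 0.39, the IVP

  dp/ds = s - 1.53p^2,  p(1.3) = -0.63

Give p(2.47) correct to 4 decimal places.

Euler: p_{n+1} = p_n + h·f(s_n, p_n).
s=1.300000, p=-0.630000: f=0.692743 → p ← -0.630000 + 0.39·0.692743 = -0.359830
s=1.690000, p=-0.359830: f=1.491899 → p ← -0.359830 + 0.39·1.491899 = 0.222010
s=2.080000, p=0.222010: f=2.004588 → p ← 0.222010 + 0.39·2.004588 = 1.003800
p(2.47) ≈ 1.0038

1.0038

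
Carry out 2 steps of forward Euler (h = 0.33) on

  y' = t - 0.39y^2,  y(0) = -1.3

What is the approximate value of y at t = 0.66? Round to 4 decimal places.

-1.7050

Euler: y_{n+1} = y_n + h·f(t_n, y_n).
t=0.000000, y=-1.300000: f=-0.659100 → y ← -1.300000 + 0.33·(-0.659100) = -1.517503
t=0.330000, y=-1.517503: f=-0.568098 → y ← -1.517503 + 0.33·(-0.568098) = -1.704975
y(0.66) ≈ -1.7050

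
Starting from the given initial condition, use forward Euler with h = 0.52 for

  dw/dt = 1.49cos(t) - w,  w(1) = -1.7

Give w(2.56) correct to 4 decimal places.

-0.4230

Euler: w_{n+1} = w_n + h·f(t_n, w_n).
t=1.000000, w=-1.700000: f=2.505050 → w ← -1.700000 + 0.52·2.505050 = -0.397374
t=1.520000, w=-0.397374: f=0.473028 → w ← -0.397374 + 0.52·0.473028 = -0.151399
t=2.040000, w=-0.151399: f=-0.522343 → w ← -0.151399 + 0.52·(-0.522343) = -0.423018
w(2.56) ≈ -0.4230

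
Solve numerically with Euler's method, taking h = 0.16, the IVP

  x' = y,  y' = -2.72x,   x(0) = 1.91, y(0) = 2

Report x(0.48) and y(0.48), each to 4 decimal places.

Euler on (x,y): x_{n+1} = x_n + h·x', y_{n+1} = y_n + h·y'.
0.000000: (1.910000, 2.000000); f=(2.000000, -5.195200) → (2.230000, 1.168768)
0.160000: (2.230000, 1.168768); f=(1.168768, -6.065600) → (2.417003, 0.198272)
0.320000: (2.417003, 0.198272); f=(0.198272, -6.574248) → (2.448726, -0.853608)
(x(0.48), y(0.48)) ≈ (2.4487, -0.8536)

2.4487, -0.8536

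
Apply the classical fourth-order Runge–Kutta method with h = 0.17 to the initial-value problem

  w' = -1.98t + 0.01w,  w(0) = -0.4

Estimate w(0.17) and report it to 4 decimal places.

-0.4293

RK4: k1 = f(t_n, w_n); k2 = f(t_n + h/2, w_n + (h/2)·k1); k3 = f(t_n + h/2, w_n + (h/2)·k2); k4 = f(t_n + h, w_n + h·k3); w_{n+1} = w_n + (h/6)·(k1 + 2k2 + 2k3 + k4).
t=0.000000, w=-0.400000:
  k1 = f(0.000000, -0.400000) = -0.004000
  k2 = f(0.085000, -0.400340) = -0.172303
  k3 = f(0.085000, -0.414646) = -0.172446
  k4 = f(0.170000, -0.429316) = -0.340893
  w ← -0.400000 + (0.17/6)·(k1 + 2k2 + 2k3 + k4) = -0.429308
w(0.17) ≈ -0.4293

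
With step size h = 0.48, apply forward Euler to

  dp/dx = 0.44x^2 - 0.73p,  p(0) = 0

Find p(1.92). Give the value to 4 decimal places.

Euler: p_{n+1} = p_n + h·f(x_n, p_n).
x=0.000000, p=0.000000: f=0.000000 → p ← 0.000000 + 0.48·0.000000 = 0.000000
x=0.480000, p=0.000000: f=0.101376 → p ← 0.000000 + 0.48·0.101376 = 0.048660
x=0.960000, p=0.048660: f=0.369982 → p ← 0.048660 + 0.48·0.369982 = 0.226252
x=1.440000, p=0.226252: f=0.747220 → p ← 0.226252 + 0.48·0.747220 = 0.584917
p(1.92) ≈ 0.5849

0.5849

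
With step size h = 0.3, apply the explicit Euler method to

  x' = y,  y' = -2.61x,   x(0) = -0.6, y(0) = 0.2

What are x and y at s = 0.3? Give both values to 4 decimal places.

Euler on (x,y): x_{n+1} = x_n + h·x', y_{n+1} = y_n + h·y'.
0.000000: (-0.600000, 0.200000); f=(0.200000, 1.566000) → (-0.540000, 0.669800)
(x(0.3), y(0.3)) ≈ (-0.5400, 0.6698)

-0.5400, 0.6698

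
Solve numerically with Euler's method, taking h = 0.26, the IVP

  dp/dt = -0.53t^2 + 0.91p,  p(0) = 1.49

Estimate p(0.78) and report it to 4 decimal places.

Euler: p_{n+1} = p_n + h·f(t_n, p_n).
t=0.000000, p=1.490000: f=1.355900 → p ← 1.490000 + 0.26·1.355900 = 1.842534
t=0.260000, p=1.842534: f=1.640878 → p ← 1.842534 + 0.26·1.640878 = 2.269162
t=0.520000, p=2.269162: f=1.921626 → p ← 2.269162 + 0.26·1.921626 = 2.768785
p(0.78) ≈ 2.7688

2.7688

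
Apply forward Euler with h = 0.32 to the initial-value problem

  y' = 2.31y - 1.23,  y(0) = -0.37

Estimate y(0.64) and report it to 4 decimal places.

-2.1973

Euler: y_{n+1} = y_n + h·f(x_n, y_n).
x=0.000000, y=-0.370000: f=-2.084700 → y ← -0.370000 + 0.32·(-2.084700) = -1.037104
x=0.320000, y=-1.037104: f=-3.625710 → y ← -1.037104 + 0.32·(-3.625710) = -2.197331
y(0.64) ≈ -2.1973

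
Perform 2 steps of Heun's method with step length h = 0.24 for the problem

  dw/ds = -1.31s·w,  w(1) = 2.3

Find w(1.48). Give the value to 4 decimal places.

1.0816

Heun: k1 = f(s_n, w_n); k2 = f(s_n + h, w_n + h·k1); w_{n+1} = w_n + (h/2)·(k1 + k2).
s=1.000000, w=2.300000:
  k1 = f(1.000000, 2.300000) = -3.013000
  k2 = f(1.240000, 1.576880) = -2.561484
  w ← 2.300000 + (0.24/2)·(-3.013000 + (-2.561484)) = 1.631062
s=1.240000, w=1.631062:
  k1 = f(1.240000, 1.631062) = -2.649497
  k2 = f(1.480000, 0.995183) = -1.929460
  w ← 1.631062 + (0.24/2)·(-2.649497 + (-1.929460)) = 1.081587
w(1.48) ≈ 1.0816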